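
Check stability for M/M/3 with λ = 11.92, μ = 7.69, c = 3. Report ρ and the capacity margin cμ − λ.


Total capacity cμ = 3·7.69 = 23.07/hr
ρ = λ/(cμ) = 11.92/23.07 = 0.5167
Stable ⇔ ρ < 1: YES
Spare capacity = cμ − λ = 23.07 − 11.92 = 11.15/hr

Final: ρ = 0.5167; stable; margin = 11.15/hr


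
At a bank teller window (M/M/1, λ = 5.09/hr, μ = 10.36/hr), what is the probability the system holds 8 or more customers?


ρ = 5.09/10.36 = 0.4913
P(N ≥ n) = ρ^n = 0.4913^8 = 0.003395

Final: 0.003395


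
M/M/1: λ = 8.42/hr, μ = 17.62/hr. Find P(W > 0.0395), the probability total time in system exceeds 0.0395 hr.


W ~ Exponential(μ−λ) for M/M/1.
μ − λ = 17.62 − 8.42 = 9.2000
P(W > t) = e^{−(μ−λ)t} = e^{−0.3634} = 0.695308

Final: 0.695308


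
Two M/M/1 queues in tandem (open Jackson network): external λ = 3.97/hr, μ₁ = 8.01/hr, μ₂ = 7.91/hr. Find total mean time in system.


Each node sees arrival rate λ = 3.97/hr (tandem ⇒ throughput preserved).
W₁ = 1/(μ₁−λ) = 1/(8.01−3.97) = 0.24752 hr
W₂ = 1/(μ₂−λ) = 1/(7.91−3.97) = 0.25381 hr
W_total = W₁ + W₂ = 0.24752 + 0.25381 = 0.50133 hr

Final: 0.50133 hr


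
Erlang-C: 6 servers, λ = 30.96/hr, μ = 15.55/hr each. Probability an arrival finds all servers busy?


a = λ/μ = 1.9910; ρ = a/6 = 0.3318
P₀ = 0.136363 (from M/M/c formula)
C(c,a) = [a^c/(c!(1−ρ))]·P₀ = [62.29072/(720·0.6682)]·0.136363
= 0.12948·0.136363 = 0.017656

Final: 0.017656


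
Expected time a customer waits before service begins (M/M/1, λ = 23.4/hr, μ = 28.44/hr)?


ρ = 23.4/28.44 = 0.8228
Wq = ρ/(μ−λ) = 0.8228/(28.44 − 23.4) = 0.8228/5.04 = 0.1633 hr

Final: 0.1633 hr


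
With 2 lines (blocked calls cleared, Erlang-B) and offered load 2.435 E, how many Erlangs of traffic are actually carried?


B(2,2.435) = 0.463249 (Erlang-B)
Carried load = a(1 − B) = 2.435·(1 − 0.463249) = 2.435·0.536751 = 1.3070 E

Final: 1.3070 Erlangs


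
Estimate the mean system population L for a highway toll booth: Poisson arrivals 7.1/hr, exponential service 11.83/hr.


ρ = λ/μ = 7.1/11.83 = 0.6002
L = ρ/(1−ρ) = 0.6002/(1 − 0.6002) = 0.6002/0.3998 = 1.5011

Final: 1.5011


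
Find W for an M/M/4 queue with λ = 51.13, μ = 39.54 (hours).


a = 1.2931; ρ = 0.3233; P₀ = 0.273094
Lq = P₀·a^c·ρ/(c!(1−ρ)²) = 0.02246
Wq = Lq/λ = 0.02246/51.13 = 0.0004393 hr
W = Wq + 1/μ = 0.0004393 + 0.02529 = 0.02573 hr

Final: 0.02573 hr


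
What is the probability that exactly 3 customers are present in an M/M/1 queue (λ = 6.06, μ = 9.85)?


ρ = 6.06/9.85 = 0.6152
P_n = (1−ρ)·ρ^n = (1 − 0.6152)·0.6152^3 = 0.3848·0.232868 = 0.089601

Final: 0.089601


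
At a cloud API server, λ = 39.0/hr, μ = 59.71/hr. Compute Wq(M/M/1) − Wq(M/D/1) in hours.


ρ = 39.0/59.71 = 0.6532
Wq(M/M/1) = ρ/(μ−λ) = 0.6532/20.71 = 0.03154 hr
Wq(M/D/1) = ρ/(2(μ−λ)) = 0.01577 hr
Savings = 0.03154 − 0.01577 = 0.01577 hr

Final: 0.01577 hr


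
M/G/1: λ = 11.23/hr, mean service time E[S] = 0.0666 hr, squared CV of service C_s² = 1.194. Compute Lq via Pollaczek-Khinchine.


ρ = λ·E[S] = 11.23·0.0666 = 0.7479
Lq = ρ²(1+C_s²)/(2(1−ρ)) = 0.5594·(1+1.194)/(2·0.2521)
= 0.5594·2.1940/0.5042 = 2.43429

Final: 2.43429


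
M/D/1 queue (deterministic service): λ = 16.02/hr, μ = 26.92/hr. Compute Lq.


ρ = 16.02/26.92 = 0.5951
M/D/1: Lq = ρ²/(2(1−ρ)) = 0.3541/(2·0.4049) = 0.43731

Final: 0.43731


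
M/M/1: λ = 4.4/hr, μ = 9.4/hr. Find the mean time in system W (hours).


W = 1/(μ−λ) = 1/(9.4 − 4.4) = 1/5.00 = 0.2000 hr

Final: 0.2000 hr


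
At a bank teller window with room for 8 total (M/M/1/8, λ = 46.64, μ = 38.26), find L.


ρ = 46.64/38.26 = 1.2190
L = ρ[1 − (K+1)ρ^K + Kρ^(K+1)] / [(1−ρ)(1−ρ^(K+1))]
Numerator: 1.2190·(1 − 9·4.876504 + 8·5.944594) = 5.690680
Denominator: (-0.2190)·(-4.944594) = 1.083003
L = 5.690680/1.083003 = 5.2545

Final: 5.2545


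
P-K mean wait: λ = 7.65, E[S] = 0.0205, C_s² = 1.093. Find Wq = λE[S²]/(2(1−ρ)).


ρ = λ·E[S] = 7.65·0.0205 = 0.1568
E[S²] = E[S]²(1+C_s²) = 0.0205²·(1+1.093) = 0.0008796
Wq = λ·E[S²]/(2(1−ρ)) = 7.65·0.0008796/(2·0.8432) = 0.003990 hr

Final: 0.003990 hr


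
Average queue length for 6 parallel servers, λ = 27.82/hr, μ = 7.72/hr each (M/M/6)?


a = λ/μ = 3.6036; ρ = a/6 = 0.6006
P₀ = 0.025905
Lq = P₀·a^c·ρ / (c!·(1−ρ)²) = 0.025905·2189.97397·0.6006/(720·0.15952)
= 0.29667

Final: 0.29667


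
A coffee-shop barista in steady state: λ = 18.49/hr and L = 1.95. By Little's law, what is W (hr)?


W = L/λ = 1.95/18.49 = 0.1055 hr

Final: 0.1055 hr


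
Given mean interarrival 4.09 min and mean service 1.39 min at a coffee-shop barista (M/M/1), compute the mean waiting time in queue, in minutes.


λ = 60/4.09 = 14.6699 /hr
μ = 60/1.39 = 43.1655 /hr
ρ = λ/μ = 14.6699/43.1655 = 0.3399
Wq = ρ/(μ−λ) = 0.3399/(43.1655−14.6699) = 0.01193 hr
In minutes: 0.01193·60 = 0.7156 min

Final: 0.7156 min


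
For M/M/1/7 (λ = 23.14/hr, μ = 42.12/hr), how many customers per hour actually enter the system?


ρ = 0.5494; P_K = (1−ρ)ρ^7/(1−ρ^8) = 0.006864
λ_eff = λ(1 − P_K) = 23.14·(1 − 0.006864) = 23.14·0.993136 = 22.9812 /hr

Final: 22.9812 /hr


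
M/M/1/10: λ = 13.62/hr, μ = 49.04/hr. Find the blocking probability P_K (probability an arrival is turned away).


ρ = λ/μ = 13.62/49.04 = 0.2777
P_K = (1−ρ)ρ^K/(1−ρ^(K+1)) = (0.7223·0.000002731)/(1 − 0.0000007584)
= 0.000001972/0.999999 = 0.000001972

Final: 0.000001972


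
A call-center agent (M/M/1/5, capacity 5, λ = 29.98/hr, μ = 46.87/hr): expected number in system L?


ρ = 29.98/46.87 = 0.6396
L = ρ[1 − (K+1)ρ^K + Kρ^(K+1)] / [(1−ρ)(1−ρ^(K+1))]
Numerator: 0.6396·(1 − 6·0.107074 + 5·0.068489) = 0.447750
Denominator: (0.3604)·(0.931511) = 0.335678
L = 0.447750/0.335678 = 1.3339

Final: 1.3339


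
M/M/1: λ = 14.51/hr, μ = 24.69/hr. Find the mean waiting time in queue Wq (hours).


ρ = 14.51/24.69 = 0.5877
Wq = ρ/(μ−λ) = 0.5877/(24.69 − 14.51) = 0.5877/10.18 = 0.05773 hr

Final: 0.05773 hr


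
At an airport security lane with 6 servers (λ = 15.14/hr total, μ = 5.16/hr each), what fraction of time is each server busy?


ρ = λ/(cμ) = 15.14/(6·5.16) = 15.14/30.96 = 0.4890

Final: 0.4890


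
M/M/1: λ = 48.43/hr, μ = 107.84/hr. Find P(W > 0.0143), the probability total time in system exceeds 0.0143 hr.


W ~ Exponential(μ−λ) for M/M/1.
μ − λ = 107.84 − 48.43 = 59.4100
P(W > t) = e^{−(μ−λ)t} = e^{−0.8496} = 0.427602

Final: 0.427602


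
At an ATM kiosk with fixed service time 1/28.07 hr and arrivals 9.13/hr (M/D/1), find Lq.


ρ = 9.13/28.07 = 0.3253
M/D/1: Lq = ρ²/(2(1−ρ)) = 0.1058/(2·0.6747) = 0.07840

Final: 0.07840


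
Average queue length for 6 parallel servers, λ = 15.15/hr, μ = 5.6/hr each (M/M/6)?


a = λ/μ = 2.7054; ρ = a/6 = 0.4509
P₀ = 0.066242
Lq = P₀·a^c·ρ / (c!·(1−ρ)²) = 0.066242·392.05558·0.4509/(720·0.30152)
= 0.05394

Final: 0.05394


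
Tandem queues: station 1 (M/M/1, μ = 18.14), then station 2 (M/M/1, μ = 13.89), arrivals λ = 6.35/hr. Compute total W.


Each node sees arrival rate λ = 6.35/hr (tandem ⇒ throughput preserved).
W₁ = 1/(μ₁−λ) = 1/(18.14−6.35) = 0.08482 hr
W₂ = 1/(μ₂−λ) = 1/(13.89−6.35) = 0.13263 hr
W_total = W₁ + W₂ = 0.08482 + 0.13263 = 0.21744 hr

Final: 0.21744 hr


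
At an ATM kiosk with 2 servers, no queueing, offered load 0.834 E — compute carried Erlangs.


B(2,0.834) = 0.159401 (Erlang-B)
Carried load = a(1 − B) = 0.834·(1 − 0.159401) = 0.834·0.840599 = 0.7011 E

Final: 0.7011 Erlangs


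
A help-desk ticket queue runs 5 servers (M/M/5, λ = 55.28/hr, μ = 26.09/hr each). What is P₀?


a = λ/μ = 55.28/26.09 = 2.1188; ρ = a/c = 0.4238
Σ_{k=0}^{4} a^k/k! (terms k=0..4) = 1.00000 + 2.11882 + 2.24470 + 1.58537 + 0.83978 = 7.78867
Tail: a^5/(5!(1−ρ)) = 42.70412/(120·0.5762) = 0.61757
P₀ = 1/(7.78867 + 0.61757) = 1/8.40624 = 0.118959

Final: 0.118959


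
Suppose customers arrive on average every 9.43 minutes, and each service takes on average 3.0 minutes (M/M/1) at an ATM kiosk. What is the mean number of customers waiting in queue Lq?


λ = 60/9.43 = 6.3627 /hr
μ = 60/3.0 = 20.0000 /hr
ρ = λ/μ = 6.3627/20.0000 = 0.3181
Lq = ρ²/(1−ρ) = 0.1012/0.6819 = 0.1484

Final: 0.1484


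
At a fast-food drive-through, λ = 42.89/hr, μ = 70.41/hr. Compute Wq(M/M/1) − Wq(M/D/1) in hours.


ρ = 42.89/70.41 = 0.6091
Wq(M/M/1) = ρ/(μ−λ) = 0.6091/27.52 = 0.02213 hr
Wq(M/D/1) = ρ/(2(μ−λ)) = 0.01107 hr
Savings = 0.02213 − 0.01107 = 0.01107 hr

Final: 0.01107 hr


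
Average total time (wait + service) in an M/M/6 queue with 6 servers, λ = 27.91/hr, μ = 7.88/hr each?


a = 3.5419; ρ = 0.5903; P₀ = 0.027689
Lq = P₀·a^c·ρ/(c!(1−ρ)²) = 0.26703
Wq = Lq/λ = 0.26703/27.91 = 0.009568 hr
W = Wq + 1/μ = 0.009568 + 0.12690 = 0.13647 hr

Final: 0.13647 hr


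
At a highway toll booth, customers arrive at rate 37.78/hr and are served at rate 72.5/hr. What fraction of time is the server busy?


ρ = λ/μ = 37.78/72.5 = 0.5211

Final: 0.5211


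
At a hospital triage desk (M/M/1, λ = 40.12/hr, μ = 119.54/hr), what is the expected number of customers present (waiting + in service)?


ρ = λ/μ = 40.12/119.54 = 0.3356
L = ρ/(1−ρ) = 0.3356/(1 − 0.3356) = 0.3356/0.6644 = 0.5052

Final: 0.5052


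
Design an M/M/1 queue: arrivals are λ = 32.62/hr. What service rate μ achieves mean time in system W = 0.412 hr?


W = 1/(μ−λ) ⇒ μ − λ = 1/W = 1/0.412 = 2.4272
μ = λ + 1/W = 32.62 + 2.4272 = 35.0472 per hr

Final: 35.0472 /hr


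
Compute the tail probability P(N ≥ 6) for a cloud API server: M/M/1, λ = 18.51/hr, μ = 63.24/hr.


ρ = 18.51/63.24 = 0.2927
P(N ≥ n) = ρ^n = 0.2927^6 = 0.0006288

Final: 0.0006288


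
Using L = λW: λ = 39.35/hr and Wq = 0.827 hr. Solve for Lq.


Lq = λWq = 39.35·0.827 = 32.5425

Final: 32.5425


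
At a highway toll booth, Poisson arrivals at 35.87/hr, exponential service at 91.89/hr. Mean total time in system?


W = 1/(μ−λ) = 1/(91.89 − 35.87) = 1/56.02 = 0.01785 hr

Final: 0.01785 hr


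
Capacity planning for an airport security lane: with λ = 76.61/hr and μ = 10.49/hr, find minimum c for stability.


Stability requires cμ > λ ⇔ c > λ/μ.
λ/μ = 76.61/10.49 = 7.3031
Minimum integer c = ⌊7.3031⌋ + 1 = 8
Check: 8·10.49 = 83.92 > 76.61, while 7·10.49 = 73.43 ≤ 76.61

Final: 8 servers


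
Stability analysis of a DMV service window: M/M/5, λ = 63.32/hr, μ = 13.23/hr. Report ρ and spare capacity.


Total capacity cμ = 5·13.23 = 66.15/hr
ρ = λ/(cμ) = 63.32/66.15 = 0.9572
Stable ⇔ ρ < 1: YES
Spare capacity = cμ − λ = 66.15 − 63.32 = 2.83/hr

Final: ρ = 0.9572; stable; margin = 2.83/hr


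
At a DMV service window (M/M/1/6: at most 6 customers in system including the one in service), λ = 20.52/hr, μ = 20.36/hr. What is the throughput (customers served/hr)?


ρ = 1.0079; P_K = (1−ρ)ρ^6/(1−ρ^7) = 0.146234
λ_eff = λ(1 − P_K) = 20.52·(1 − 0.146234) = 20.52·0.853766 = 17.5193 /hr

Final: 17.5193 /hr


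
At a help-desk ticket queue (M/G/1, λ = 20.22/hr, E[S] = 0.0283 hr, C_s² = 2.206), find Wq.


ρ = λ·E[S] = 20.22·0.0283 = 0.5722
E[S²] = E[S]²(1+C_s²) = 0.0283²·(1+2.206) = 0.002568
Wq = λ·E[S²]/(2(1−ρ)) = 20.22·0.002568/(2·0.4278) = 0.06068 hr

Final: 0.06068 hr


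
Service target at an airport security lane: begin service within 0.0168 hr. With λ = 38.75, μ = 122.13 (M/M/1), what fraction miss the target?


ρ = 38.75/122.13 = 0.3173
P(Wq > t) = ρ·e^{−(μ−λ)t} = 0.3173·e^{−1.4008}
= 0.3173·0.246404 = 0.078180

Final: 0.078180


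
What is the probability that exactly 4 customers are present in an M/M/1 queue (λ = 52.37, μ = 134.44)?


ρ = 52.37/134.44 = 0.3895
P_n = (1−ρ)·ρ^n = (1 − 0.3895)·0.3895^4 = 0.6105·0.023026 = 0.014056

Final: 0.014056


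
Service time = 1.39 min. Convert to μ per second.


μ = 1/(service time) in consistent units.
1 second = 0.0166667 min, so μ = 0.0166667/1.39 = 0.01199 per second

Final: 0.01199 /sec


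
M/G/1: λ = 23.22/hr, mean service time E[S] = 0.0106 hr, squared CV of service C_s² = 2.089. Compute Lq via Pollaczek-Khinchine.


ρ = λ·E[S] = 23.22·0.0106 = 0.2461
Lq = ρ²(1+C_s²)/(2(1−ρ)) = 0.06058·(1+2.089)/(2·0.7539)
= 0.06058·3.0890/1.5077 = 0.12412

Final: 0.12412


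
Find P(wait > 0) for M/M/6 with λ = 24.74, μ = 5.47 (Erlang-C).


a = λ/μ = 4.5229; ρ = a/6 = 0.7538
P₀ = 0.008875 (from M/M/c formula)
C(c,a) = [a^c/(c!(1−ρ))]·P₀ = [8560.00885/(720·0.2462)]·0.008875
= 48.29130·0.008875 = 0.428609

Final: 0.428609


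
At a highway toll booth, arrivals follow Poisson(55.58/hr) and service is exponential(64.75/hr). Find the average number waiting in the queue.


ρ = 55.58/64.75 = 0.8584
Lq = ρ²/(1−ρ) = 0.7368/0.1416 = 5.2027

Final: 5.2027


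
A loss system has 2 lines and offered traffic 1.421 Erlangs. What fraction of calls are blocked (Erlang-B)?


B(c,a) = (a^c/c!) / Σ_{k=0}^{c} a^k/k!
a^2/2! = 1.009621
Σ terms (k=0..2): 1.00000 + 1.42100 + 1.00962 = 3.430620
B = 1.009621/3.430620 = 0.294297

Final: 0.294297


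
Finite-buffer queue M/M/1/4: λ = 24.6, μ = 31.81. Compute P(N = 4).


ρ = λ/μ = 24.6/31.81 = 0.7733
P_K = (1−ρ)ρ^K/(1−ρ^(K+1)) = (0.2267·0.357673)/(1 − 0.276603)
= 0.081069/0.723397 = 0.112068

Final: 0.112068


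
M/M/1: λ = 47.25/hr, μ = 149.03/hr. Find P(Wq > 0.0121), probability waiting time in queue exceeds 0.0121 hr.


ρ = 47.25/149.03 = 0.3171
P(Wq > t) = ρ·e^{−(μ−λ)t} = 0.3171·e^{−1.2315}
= 0.3171·0.291843 = 0.092529

Final: 0.092529


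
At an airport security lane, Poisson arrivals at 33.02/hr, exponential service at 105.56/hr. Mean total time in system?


W = 1/(μ−λ) = 1/(105.56 − 33.02) = 1/72.54 = 0.01379 hr

Final: 0.01379 hr


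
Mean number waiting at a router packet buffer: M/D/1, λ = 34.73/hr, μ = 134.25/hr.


ρ = 34.73/134.25 = 0.2587
M/D/1: Lq = ρ²/(2(1−ρ)) = 0.06692/(2·0.7413) = 0.04514

Final: 0.04514


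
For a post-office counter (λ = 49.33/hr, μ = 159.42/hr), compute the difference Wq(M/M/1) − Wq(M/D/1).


ρ = 49.33/159.42 = 0.3094
Wq(M/M/1) = ρ/(μ−λ) = 0.3094/110.09 = 0.002811 hr
Wq(M/D/1) = ρ/(2(μ−λ)) = 0.001405 hr
Savings = 0.002811 − 0.001405 = 0.001405 hr

Final: 0.001405 hr


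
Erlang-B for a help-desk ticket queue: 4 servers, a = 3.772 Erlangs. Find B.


B(c,a) = (a^c/c!) / Σ_{k=0}^{c} a^k/k!
a^4/4! = 8.434814
Σ terms (k=0..4): 1.00000 + 3.77200 + 7.11399 + 8.94466 + 8.43481 = 29.265465
B = 8.434814/29.265465 = 0.288217

Final: 0.288217


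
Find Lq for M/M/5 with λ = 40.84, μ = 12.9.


a = λ/μ = 3.1659; ρ = a/5 = 0.6332
P₀ = 0.038645
Lq = P₀·a^c·ρ / (c!·(1−ρ)²) = 0.038645·318.03881·0.6332/(120·0.13456)
= 0.48195

Final: 0.48195


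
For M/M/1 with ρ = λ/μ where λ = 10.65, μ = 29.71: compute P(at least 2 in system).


ρ = 10.65/29.71 = 0.3585
P(N ≥ n) = ρ^n = 0.3585^2 = 0.128497

Final: 0.128497


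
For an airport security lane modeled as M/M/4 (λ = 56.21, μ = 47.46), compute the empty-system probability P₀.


a = λ/μ = 56.21/47.46 = 1.1844; ρ = a/c = 0.2961
Σ_{k=0}^{3} a^k/k! (terms k=0..3) = 1.00000 + 1.18437 + 0.70136 + 0.27689 = 3.16262
Tail: a^4/(4!(1−ρ)) = 1.96763/(24·0.7039) = 0.11647
P₀ = 1/(3.16262 + 0.11647) = 1/3.27909 = 0.304963

Final: 0.304963


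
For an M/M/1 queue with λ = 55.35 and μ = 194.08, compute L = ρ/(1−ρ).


ρ = λ/μ = 55.35/194.08 = 0.2852
L = ρ/(1−ρ) = 0.2852/(1 − 0.2852) = 0.2852/0.7148 = 0.3990

Final: 0.3990


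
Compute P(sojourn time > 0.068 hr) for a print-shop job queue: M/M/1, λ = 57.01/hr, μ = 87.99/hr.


W ~ Exponential(μ−λ) for M/M/1.
μ − λ = 87.99 − 57.01 = 30.9800
P(W > t) = e^{−(μ−λ)t} = e^{−2.1066} = 0.121646

Final: 0.121646


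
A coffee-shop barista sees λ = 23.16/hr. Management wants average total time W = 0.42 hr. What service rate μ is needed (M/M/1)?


W = 1/(μ−λ) ⇒ μ − λ = 1/W = 1/0.42 = 2.3810
μ = λ + 1/W = 23.16 + 2.3810 = 25.5410 per hr

Final: 25.5410 /hr


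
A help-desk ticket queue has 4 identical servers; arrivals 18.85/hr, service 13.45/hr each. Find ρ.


ρ = λ/(cμ) = 18.85/(4·13.45) = 18.85/53.80 = 0.3504

Final: 0.3504


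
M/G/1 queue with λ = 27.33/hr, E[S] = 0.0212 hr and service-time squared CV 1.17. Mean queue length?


ρ = λ·E[S] = 27.33·0.0212 = 0.5794
Lq = ρ²(1+C_s²)/(2(1−ρ)) = 0.3357·(1+1.17)/(2·0.4206)
= 0.3357·2.1700/0.8412 = 0.86598

Final: 0.86598


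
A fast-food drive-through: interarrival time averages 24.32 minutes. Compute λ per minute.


λ = 1/(interarrival time) in consistent units.
1 minute = 1 min, so λ = 1/24.32 = 0.04112 per minute

Final: 0.04112 /min


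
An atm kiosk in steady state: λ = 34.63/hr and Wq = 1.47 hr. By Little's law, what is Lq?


Lq = λWq = 34.63·1.47 = 50.9061

Final: 50.9061


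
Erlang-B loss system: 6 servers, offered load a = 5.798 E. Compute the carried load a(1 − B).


B(6,5.798) = 0.250607 (Erlang-B)
Carried load = a(1 − B) = 5.798·(1 − 0.250607) = 5.798·0.749393 = 4.3450 E

Final: 4.3450 Erlangs


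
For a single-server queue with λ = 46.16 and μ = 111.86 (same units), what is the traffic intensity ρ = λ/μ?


ρ = λ/μ = 46.16/111.86 = 0.4127

Final: 0.4127


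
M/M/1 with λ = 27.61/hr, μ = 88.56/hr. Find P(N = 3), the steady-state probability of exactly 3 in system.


ρ = 27.61/88.56 = 0.3118
P_n = (1−ρ)·ρ^n = (1 − 0.3118)·0.3118^3 = 0.6882·0.030303 = 0.020856

Final: 0.020856


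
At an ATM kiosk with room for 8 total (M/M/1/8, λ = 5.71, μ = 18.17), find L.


ρ = 5.71/18.17 = 0.3143
L = ρ[1 − (K+1)ρ^K + Kρ^(K+1)] / [(1−ρ)(1−ρ^(K+1))]
Numerator: 0.3143·(1 − 9·0.00009512 + 8·0.00002989) = 0.314060
Denominator: (0.6857)·(0.999970) = 0.685725
L = 0.314060/0.685725 = 0.4580

Final: 0.4580


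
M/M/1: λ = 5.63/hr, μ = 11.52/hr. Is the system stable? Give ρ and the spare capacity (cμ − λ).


Total capacity cμ = 1·11.52 = 11.52/hr
ρ = λ/(cμ) = 5.63/11.52 = 0.4887
Stable ⇔ ρ < 1: YES
Spare capacity = cμ − λ = 11.52 − 5.63 = 5.89/hr

Final: ρ = 0.4887; stable; margin = 5.89/hr


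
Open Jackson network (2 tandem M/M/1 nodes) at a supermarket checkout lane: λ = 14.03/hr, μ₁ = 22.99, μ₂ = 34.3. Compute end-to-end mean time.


Each node sees arrival rate λ = 14.03/hr (tandem ⇒ throughput preserved).
W₁ = 1/(μ₁−λ) = 1/(22.99−14.03) = 0.11161 hr
W₂ = 1/(μ₂−λ) = 1/(34.3−14.03) = 0.04933 hr
W_total = W₁ + W₂ = 0.11161 + 0.04933 = 0.16094 hr

Final: 0.16094 hr


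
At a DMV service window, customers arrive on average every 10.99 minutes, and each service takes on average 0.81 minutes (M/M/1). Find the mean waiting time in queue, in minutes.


λ = 60/10.99 = 5.4595 /hr
μ = 60/0.81 = 74.0741 /hr
ρ = λ/μ = 5.4595/74.0741 = 0.07370
Wq = ρ/(μ−λ) = 0.07370/(74.0741−5.4595) = 0.001074 hr
In minutes: 0.001074·60 = 0.06445 min

Final: 0.06445 min


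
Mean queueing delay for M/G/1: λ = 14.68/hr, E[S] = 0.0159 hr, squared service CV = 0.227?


ρ = λ·E[S] = 14.68·0.0159 = 0.2334
E[S²] = E[S]²(1+C_s²) = 0.0159²·(1+0.227) = 0.0003102
Wq = λ·E[S²]/(2(1−ρ)) = 14.68·0.0003102/(2·0.7666) = 0.002970 hr

Final: 0.002970 hr


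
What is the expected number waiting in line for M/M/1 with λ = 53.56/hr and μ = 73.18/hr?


ρ = 53.56/73.18 = 0.7319
Lq = ρ²/(1−ρ) = 0.5357/0.2681 = 1.9980

Final: 1.9980


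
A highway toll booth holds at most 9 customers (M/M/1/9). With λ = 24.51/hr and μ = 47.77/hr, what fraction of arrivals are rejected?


ρ = λ/μ = 24.51/47.77 = 0.5131
P_K = (1−ρ)ρ^K/(1−ρ^(K+1)) = (0.4869·0.002464)/(1 − 0.001264)
= 0.001200/0.998736 = 0.001201

Final: 0.001201


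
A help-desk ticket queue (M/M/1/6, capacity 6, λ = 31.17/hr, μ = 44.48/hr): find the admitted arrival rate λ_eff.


ρ = 0.7008; P_K = (1−ρ)ρ^6/(1−ρ^7) = 0.038643
λ_eff = λ(1 − P_K) = 31.17·(1 − 0.038643) = 31.17·0.961357 = 29.9655 /hr

Final: 29.9655 /hr


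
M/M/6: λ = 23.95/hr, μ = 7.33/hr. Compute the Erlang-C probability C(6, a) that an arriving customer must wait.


a = λ/μ = 3.2674; ρ = a/6 = 0.5446
P₀ = 0.037062 (from M/M/c formula)
C(c,a) = [a^c/(c!(1−ρ))]·P₀ = [1216.77214/(720·0.4554)]·0.037062
= 3.71066·0.037062 = 0.137524

Final: 0.137524


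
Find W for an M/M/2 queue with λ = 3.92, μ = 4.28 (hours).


a = 0.9159; ρ = 0.4579; P₀ = 0.371795
Lq = P₀·a^c·ρ/(c!(1−ρ)²) = 0.24304
Wq = Lq/λ = 0.24304/3.92 = 0.06200 hr
W = Wq + 1/μ = 0.06200 + 0.23364 = 0.29565 hr

Final: 0.29565 hr


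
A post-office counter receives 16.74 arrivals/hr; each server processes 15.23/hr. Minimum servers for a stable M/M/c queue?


Stability requires cμ > λ ⇔ c > λ/μ.
λ/μ = 16.74/15.23 = 1.0991
Minimum integer c = ⌊1.0991⌋ + 1 = 2
Check: 2·15.23 = 30.46 > 16.74, while 1·15.23 = 15.23 ≤ 16.74

Final: 2 servers


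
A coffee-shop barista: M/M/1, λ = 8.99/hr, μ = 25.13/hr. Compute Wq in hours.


ρ = 8.99/25.13 = 0.3577
Wq = ρ/(μ−λ) = 0.3577/(25.13 − 8.99) = 0.3577/16.14 = 0.02216 hr

Final: 0.02216 hr


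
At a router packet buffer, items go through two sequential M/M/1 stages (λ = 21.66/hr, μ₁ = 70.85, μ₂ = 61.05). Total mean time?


Each node sees arrival rate λ = 21.66/hr (tandem ⇒ throughput preserved).
W₁ = 1/(μ₁−λ) = 1/(70.85−21.66) = 0.02033 hr
W₂ = 1/(μ₂−λ) = 1/(61.05−21.66) = 0.02539 hr
W_total = W₁ + W₂ = 0.02033 + 0.02539 = 0.04572 hr

Final: 0.04572 hr


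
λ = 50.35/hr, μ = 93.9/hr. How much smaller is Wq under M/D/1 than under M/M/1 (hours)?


ρ = 50.35/93.9 = 0.5362
Wq(M/M/1) = ρ/(μ−λ) = 0.5362/43.55 = 0.01231 hr
Wq(M/D/1) = ρ/(2(μ−λ)) = 0.006156 hr
Savings = 0.01231 − 0.006156 = 0.006156 hr

Final: 0.006156 hr


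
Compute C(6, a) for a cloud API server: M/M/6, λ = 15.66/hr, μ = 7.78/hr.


a = λ/μ = 2.0129; ρ = a/6 = 0.3355
P₀ = 0.133401 (from M/M/c formula)
C(c,a) = [a^c/(c!(1−ρ))]·P₀ = [66.50786/(720·0.6645)]·0.133401
= 0.13900·0.133401 = 0.018543

Final: 0.018543


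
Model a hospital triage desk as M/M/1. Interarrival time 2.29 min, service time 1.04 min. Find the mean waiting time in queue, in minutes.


λ = 60/2.29 = 26.2009 /hr
μ = 60/1.04 = 57.6923 /hr
ρ = λ/μ = 26.2009/57.6923 = 0.4541
Wq = ρ/(μ−λ) = 0.4541/(57.6923−26.2009) = 0.01442 hr
In minutes: 0.01442·60 = 0.8653 min

Final: 0.8653 min


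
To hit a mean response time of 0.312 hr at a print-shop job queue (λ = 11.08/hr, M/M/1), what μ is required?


W = 1/(μ−λ) ⇒ μ − λ = 1/W = 1/0.312 = 3.2051
μ = λ + 1/W = 11.08 + 3.2051 = 14.2851 per hr

Final: 14.2851 /hr


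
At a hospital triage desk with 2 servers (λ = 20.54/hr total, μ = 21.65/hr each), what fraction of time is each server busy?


ρ = λ/(cμ) = 20.54/(2·21.65) = 20.54/43.30 = 0.4744

Final: 0.4744


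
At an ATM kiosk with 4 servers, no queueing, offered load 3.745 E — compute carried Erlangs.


B(4,3.745) = 0.285498 (Erlang-B)
Carried load = a(1 − B) = 3.745·(1 − 0.285498) = 3.745·0.714502 = 2.6758 E

Final: 2.6758 Erlangs


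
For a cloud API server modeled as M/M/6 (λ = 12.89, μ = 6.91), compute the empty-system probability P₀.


a = λ/μ = 12.89/6.91 = 1.8654; ρ = a/c = 0.3109
Σ_{k=0}^{5} a^k/k! (terms k=0..5) = 1.00000 + 1.86541 + 1.73988 + 1.08187 + 0.50453 + 0.18823 = 6.37992
Tail: a^6/(6!(1−ρ)) = 42.13560/(720·0.6891) = 0.08493
P₀ = 1/(6.37992 + 0.08493) = 1/6.46485 = 0.154683

Final: 0.154683


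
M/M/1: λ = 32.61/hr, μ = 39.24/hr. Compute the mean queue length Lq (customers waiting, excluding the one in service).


ρ = 32.61/39.24 = 0.8310
Lq = ρ²/(1−ρ) = 0.6906/0.1690 = 4.0875

Final: 4.0875


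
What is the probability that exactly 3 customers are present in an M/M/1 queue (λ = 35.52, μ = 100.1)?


ρ = 35.52/100.1 = 0.3548
P_n = (1−ρ)·ρ^n = (1 − 0.3548)·0.3548^3 = 0.6452·0.044680 = 0.028826

Final: 0.028826


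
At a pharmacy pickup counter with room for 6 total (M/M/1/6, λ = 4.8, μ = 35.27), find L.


ρ = 4.8/35.27 = 0.1361
L = ρ[1 − (K+1)ρ^K + Kρ^(K+1)] / [(1−ρ)(1−ρ^(K+1))]
Numerator: 0.1361·(1 − 7·0.000006354 + 6·0.0000008647) = 0.136088
Denominator: (0.8639)·(0.999999) = 0.863906
L = 0.136088/0.863906 = 0.1575

Final: 0.1575


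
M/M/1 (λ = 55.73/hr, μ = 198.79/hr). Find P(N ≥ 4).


ρ = 55.73/198.79 = 0.2803
P(N ≥ n) = ρ^n = 0.2803^4 = 0.006177

Final: 0.006177


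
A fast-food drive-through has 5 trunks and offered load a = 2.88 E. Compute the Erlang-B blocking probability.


B(c,a) = (a^c/c!) / Σ_{k=0}^{c} a^k/k!
a^5/5! = 1.651130
Σ terms (k=0..5): 1.00000 + 2.88000 + 4.14720 + 3.98131 + 2.86654 + 1.65113 = 16.526186
B = 1.651130/16.526186 = 0.099910

Final: 0.099910


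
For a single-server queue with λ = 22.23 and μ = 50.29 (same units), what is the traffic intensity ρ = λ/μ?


ρ = λ/μ = 22.23/50.29 = 0.4420

Final: 0.4420


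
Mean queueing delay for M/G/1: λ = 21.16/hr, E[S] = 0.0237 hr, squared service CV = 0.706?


ρ = λ·E[S] = 21.16·0.0237 = 0.5015
E[S²] = E[S]²(1+C_s²) = 0.0237²·(1+0.706) = 0.0009582
Wq = λ·E[S²]/(2(1−ρ)) = 21.16·0.0009582/(2·0.4985) = 0.02034 hr

Final: 0.02034 hr


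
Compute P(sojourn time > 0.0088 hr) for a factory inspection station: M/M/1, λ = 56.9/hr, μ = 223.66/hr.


W ~ Exponential(μ−λ) for M/M/1.
μ − λ = 223.66 − 56.9 = 166.7600
P(W > t) = e^{−(μ−λ)t} = e^{−1.4675} = 0.230504

Final: 0.230504


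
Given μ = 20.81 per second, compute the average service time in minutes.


Mean service time = 1/μ = 1/20.81 second = 0.04805 second
In minutes: 0.04805 × 0.0166667 = 0.0008009 min

Final: 0.0008009 min


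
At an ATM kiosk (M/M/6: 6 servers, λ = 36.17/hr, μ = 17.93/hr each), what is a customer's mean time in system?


a = 2.0173; ρ = 0.3362; P₀ = 0.132808
Lq = P₀·a^c·ρ/(c!(1−ρ)²) = 0.009486
Wq = Lq/λ = 0.009486/36.17 = 0.0002622 hr
W = Wq + 1/μ = 0.0002622 + 0.05577 = 0.05603 hr

Final: 0.05603 hr


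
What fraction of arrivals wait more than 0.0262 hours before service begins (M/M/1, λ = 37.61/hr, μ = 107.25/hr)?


ρ = 37.61/107.25 = 0.3507
P(Wq > t) = ρ·e^{−(μ−λ)t} = 0.3507·e^{−1.8246}
= 0.3507·0.161287 = 0.056560

Final: 0.056560


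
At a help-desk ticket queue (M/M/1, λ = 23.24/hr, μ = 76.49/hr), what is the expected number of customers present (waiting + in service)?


ρ = λ/μ = 23.24/76.49 = 0.3038
L = ρ/(1−ρ) = 0.3038/(1 − 0.3038) = 0.3038/0.6962 = 0.4364

Final: 0.4364


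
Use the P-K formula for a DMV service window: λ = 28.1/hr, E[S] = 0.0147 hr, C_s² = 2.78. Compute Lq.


ρ = λ·E[S] = 28.1·0.0147 = 0.4131
Lq = ρ²(1+C_s²)/(2(1−ρ)) = 0.1706·(1+2.78)/(2·0.5869)
= 0.1706·3.7800/1.1739 = 0.54944

Final: 0.54944


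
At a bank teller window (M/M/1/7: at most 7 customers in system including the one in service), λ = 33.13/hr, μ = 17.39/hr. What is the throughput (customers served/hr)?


ρ = 1.9051; P_K = (1−ρ)ρ^7/(1−ρ^8) = 0.477852
λ_eff = λ(1 − P_K) = 33.13·(1 − 0.477852) = 33.13·0.522148 = 17.2988 /hr

Final: 17.2988 /hr


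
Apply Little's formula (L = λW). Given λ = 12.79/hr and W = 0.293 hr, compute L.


L = λW = 12.79·0.293 = 3.7475

Final: 3.7475


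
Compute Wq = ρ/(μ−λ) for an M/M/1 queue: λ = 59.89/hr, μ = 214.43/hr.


ρ = 59.89/214.43 = 0.2793
Wq = ρ/(μ−λ) = 0.2793/(214.43 − 59.89) = 0.2793/154.54 = 0.001807 hr

Final: 0.001807 hr


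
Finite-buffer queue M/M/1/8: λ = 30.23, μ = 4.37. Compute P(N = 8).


ρ = λ/μ = 30.23/4.37 = 6.9176
P_K = (1−ρ)ρ^K/(1−ρ^(K+1)) = (-5.9176·5243891.311912)/(1 − 36275248.137095)
= -31031356.825182/-36275247.137095 = 0.855442

Final: 0.855442


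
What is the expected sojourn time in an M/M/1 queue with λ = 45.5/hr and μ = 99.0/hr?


W = 1/(μ−λ) = 1/(99.0 − 45.5) = 1/53.50 = 0.01869 hr

Final: 0.01869 hr


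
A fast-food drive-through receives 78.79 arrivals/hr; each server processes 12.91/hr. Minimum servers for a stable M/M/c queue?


Stability requires cμ > λ ⇔ c > λ/μ.
λ/μ = 78.79/12.91 = 6.1030
Minimum integer c = ⌊6.1030⌋ + 1 = 7
Check: 7·12.91 = 90.37 > 78.79, while 6·12.91 = 77.46 ≤ 78.79

Final: 7 servers


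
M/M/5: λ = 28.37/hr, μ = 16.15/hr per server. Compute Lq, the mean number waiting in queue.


a = λ/μ = 1.7567; ρ = a/5 = 0.3513
P₀ = 0.171978
Lq = P₀·a^c·ρ / (c!·(1−ρ)²) = 0.171978·16.72762·0.3513/(120·0.42077)
= 0.02002

Final: 0.02002


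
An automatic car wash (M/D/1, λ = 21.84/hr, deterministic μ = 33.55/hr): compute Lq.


ρ = 21.84/33.55 = 0.6510
M/D/1: Lq = ρ²/(2(1−ρ)) = 0.4238/(2·0.3490) = 0.60705

Final: 0.60705


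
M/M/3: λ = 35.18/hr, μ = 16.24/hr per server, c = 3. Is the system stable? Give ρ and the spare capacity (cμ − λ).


Total capacity cμ = 3·16.24 = 48.72/hr
ρ = λ/(cμ) = 35.18/48.72 = 0.7221
Stable ⇔ ρ < 1: YES
Spare capacity = cμ − λ = 48.72 − 35.18 = 13.54/hr

Final: ρ = 0.7221; stable; margin = 13.54/hr


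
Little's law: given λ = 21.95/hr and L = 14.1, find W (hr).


W = L/λ = 14.1/21.95 = 0.6424 hr

Final: 0.6424 hr


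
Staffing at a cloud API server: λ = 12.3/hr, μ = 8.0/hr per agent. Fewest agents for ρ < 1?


Stability requires cμ > λ ⇔ c > λ/μ.
λ/μ = 12.3/8.0 = 1.5375
Minimum integer c = ⌊1.5375⌋ + 1 = 2
Check: 2·8.0 = 16.00 > 12.3, while 1·8.0 = 8.00 ≤ 12.3

Final: 2 servers


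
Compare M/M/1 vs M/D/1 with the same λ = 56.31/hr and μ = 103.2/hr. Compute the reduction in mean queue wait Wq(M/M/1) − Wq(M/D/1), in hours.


ρ = 56.31/103.2 = 0.5456
Wq(M/M/1) = ρ/(μ−λ) = 0.5456/46.89 = 0.01164 hr
Wq(M/D/1) = ρ/(2(μ−λ)) = 0.005818 hr
Savings = 0.01164 − 0.005818 = 0.005818 hr

Final: 0.005818 hr


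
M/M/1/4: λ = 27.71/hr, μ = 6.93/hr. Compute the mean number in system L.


ρ = 27.71/6.93 = 3.9986
L = ρ[1 − (K+1)ρ^K + Kρ^(K+1)] / [(1−ρ)(1−ρ^(K+1))]
Numerator: 3.9986·(1 − 5·255.630791 + 4·1022.154290) = 11241.795870
Denominator: (-2.9986)·(-1021.154290) = 3061.989344
L = 11241.795870/3061.989344 = 3.6714

Final: 3.6714


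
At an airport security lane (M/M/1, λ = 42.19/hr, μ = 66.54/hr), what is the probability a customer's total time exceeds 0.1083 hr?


W ~ Exponential(μ−λ) for M/M/1.
μ − λ = 66.54 − 42.19 = 24.3500
P(W > t) = e^{−(μ−λ)t} = e^{−2.6371} = 0.071568

Final: 0.071568


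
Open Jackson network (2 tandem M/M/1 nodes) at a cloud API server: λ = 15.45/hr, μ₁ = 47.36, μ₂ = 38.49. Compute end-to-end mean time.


Each node sees arrival rate λ = 15.45/hr (tandem ⇒ throughput preserved).
W₁ = 1/(μ₁−λ) = 1/(47.36−15.45) = 0.03134 hr
W₂ = 1/(μ₂−λ) = 1/(38.49−15.45) = 0.04340 hr
W_total = W₁ + W₂ = 0.03134 + 0.04340 = 0.07474 hr

Final: 0.07474 hr


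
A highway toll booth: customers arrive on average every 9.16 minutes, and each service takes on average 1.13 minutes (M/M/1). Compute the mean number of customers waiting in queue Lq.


λ = 60/9.16 = 6.5502 /hr
μ = 60/1.13 = 53.0973 /hr
ρ = λ/μ = 6.5502/53.0973 = 0.1234
Lq = ρ²/(1−ρ) = 0.01522/0.8766 = 0.01736

Final: 0.01736


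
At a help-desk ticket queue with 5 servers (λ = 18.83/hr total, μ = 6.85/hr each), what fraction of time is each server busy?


ρ = λ/(cμ) = 18.83/(5·6.85) = 18.83/34.25 = 0.5498

Final: 0.5498


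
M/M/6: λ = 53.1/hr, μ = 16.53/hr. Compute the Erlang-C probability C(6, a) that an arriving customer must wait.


a = λ/μ = 3.2123; ρ = a/6 = 0.5354
P₀ = 0.039264 (from M/M/c formula)
C(c,a) = [a^c/(c!(1−ρ))]·P₀ = [1098.82873/(720·0.4646)]·0.039264
= 3.28480·0.039264 = 0.128973

Final: 0.128973


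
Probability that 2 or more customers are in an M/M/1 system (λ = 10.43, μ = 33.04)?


ρ = 10.43/33.04 = 0.3157
P(N ≥ n) = ρ^n = 0.3157^2 = 0.099653

Final: 0.099653


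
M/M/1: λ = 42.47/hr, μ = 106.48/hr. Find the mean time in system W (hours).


W = 1/(μ−λ) = 1/(106.48 − 42.47) = 1/64.01 = 0.01562 hr

Final: 0.01562 hr


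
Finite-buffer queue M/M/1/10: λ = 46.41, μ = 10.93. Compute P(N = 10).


ρ = λ/μ = 46.41/10.93 = 4.2461
P_K = (1−ρ)ρ^K/(1−ρ^(K+1)) = (-3.2461·1905083.715356)/(1 − 8089198.099697)
= -6184114.384341/-8089197.099697 = 0.764491

Final: 0.764491


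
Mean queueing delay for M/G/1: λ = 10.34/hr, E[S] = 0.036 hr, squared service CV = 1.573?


ρ = λ·E[S] = 10.34·0.036 = 0.3722
E[S²] = E[S]²(1+C_s²) = 0.036²·(1+1.573) = 0.003335
Wq = λ·E[S²]/(2(1−ρ)) = 10.34·0.003335/(2·0.6278) = 0.02746 hr

Final: 0.02746 hr


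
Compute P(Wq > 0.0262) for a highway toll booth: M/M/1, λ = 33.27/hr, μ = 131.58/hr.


ρ = 33.27/131.58 = 0.2528
P(Wq > t) = ρ·e^{−(μ−λ)t} = 0.2528·e^{−2.5757}
= 0.2528·0.076099 = 0.019242

Final: 0.019242


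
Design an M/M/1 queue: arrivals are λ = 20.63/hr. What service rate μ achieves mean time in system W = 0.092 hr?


W = 1/(μ−λ) ⇒ μ − λ = 1/W = 1/0.092 = 10.8696
μ = λ + 1/W = 20.63 + 10.8696 = 31.4996 per hr

Final: 31.4996 /hr


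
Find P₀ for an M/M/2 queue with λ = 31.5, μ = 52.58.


a = λ/μ = 31.5/52.58 = 0.5991; ρ = a/c = 0.2995
Σ_{k=0}^{1} a^k/k! (terms k=0..1) = 1.00000 + 0.59909 = 1.59909
Tail: a^2/(2!(1−ρ)) = 0.35891/(2·0.7005) = 0.25619
P₀ = 1/(1.59909 + 0.25619) = 1/1.85528 = 0.539002

Final: 0.539002


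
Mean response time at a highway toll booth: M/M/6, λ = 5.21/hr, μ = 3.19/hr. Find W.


a = 1.6332; ρ = 0.2722; P₀ = 0.195215
Lq = P₀·a^c·ρ/(c!(1−ρ)²) = 0.002644
Wq = Lq/λ = 0.002644/5.21 = 0.0005076 hr
W = Wq + 1/μ = 0.0005076 + 0.31348 = 0.31399 hr

Final: 0.31399 hr


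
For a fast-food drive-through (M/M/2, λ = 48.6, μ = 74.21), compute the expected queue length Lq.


a = λ/μ = 0.6549; ρ = a/2 = 0.3274
P₀ = 0.506649
Lq = P₀·a^c·ρ / (c!·(1−ρ)²) = 0.506649·0.42889·0.3274/(2·0.45232)
= 0.07865

Final: 0.07865


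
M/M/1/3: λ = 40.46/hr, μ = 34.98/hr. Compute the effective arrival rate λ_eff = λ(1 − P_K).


ρ = 1.1567; P_K = (1−ρ)ρ^3/(1−ρ^4) = 0.306914
λ_eff = λ(1 − P_K) = 40.46·(1 − 0.306914) = 40.46·0.693086 = 28.0423 /hr

Final: 28.0423 /hr


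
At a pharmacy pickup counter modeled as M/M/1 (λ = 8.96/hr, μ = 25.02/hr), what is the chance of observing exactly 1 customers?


ρ = 8.96/25.02 = 0.3581
P_n = (1−ρ)·ρ^n = (1 − 0.3581)·0.3581^1 = 0.6419·0.358114 = 0.229868

Final: 0.229868


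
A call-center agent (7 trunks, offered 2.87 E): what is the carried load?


B(7,2.87) = 0.018213 (Erlang-B)
Carried load = a(1 − B) = 2.87·(1 − 0.018213) = 2.87·0.981787 = 2.8177 E

Final: 2.8177 Erlangs


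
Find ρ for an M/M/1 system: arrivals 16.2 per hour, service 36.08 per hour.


ρ = λ/μ = 16.2/36.08 = 0.4490

Final: 0.4490


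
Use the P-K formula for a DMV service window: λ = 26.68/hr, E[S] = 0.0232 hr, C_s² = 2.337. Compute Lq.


ρ = λ·E[S] = 26.68·0.0232 = 0.6190
Lq = ρ²(1+C_s²)/(2(1−ρ)) = 0.3831·(1+2.337)/(2·0.3810)
= 0.3831·3.3370/0.7620 = 1.67773

Final: 1.67773


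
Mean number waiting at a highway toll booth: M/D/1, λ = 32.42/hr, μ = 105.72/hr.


ρ = 32.42/105.72 = 0.3067
M/D/1: Lq = ρ²/(2(1−ρ)) = 0.09404/(2·0.6933) = 0.06782

Final: 0.06782


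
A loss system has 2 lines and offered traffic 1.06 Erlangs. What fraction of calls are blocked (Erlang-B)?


B(c,a) = (a^c/c!) / Σ_{k=0}^{c} a^k/k!
a^2/2! = 0.561800
Σ terms (k=0..2): 1.00000 + 1.06000 + 0.56180 = 2.621800
B = 0.561800/2.621800 = 0.214280

Final: 0.214280


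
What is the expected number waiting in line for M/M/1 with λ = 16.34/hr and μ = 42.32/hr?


ρ = 16.34/42.32 = 0.3861
Lq = ρ²/(1−ρ) = 0.1491/0.6139 = 0.2428

Final: 0.2428


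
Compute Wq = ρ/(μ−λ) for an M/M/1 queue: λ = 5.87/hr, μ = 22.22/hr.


ρ = 5.87/22.22 = 0.2642
Wq = ρ/(μ−λ) = 0.2642/(22.22 − 5.87) = 0.2642/16.35 = 0.01616 hr

Final: 0.01616 hr


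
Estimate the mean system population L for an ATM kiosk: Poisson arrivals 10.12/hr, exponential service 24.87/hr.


ρ = λ/μ = 10.12/24.87 = 0.4069
L = ρ/(1−ρ) = 0.4069/(1 − 0.4069) = 0.4069/0.5931 = 0.6861

Final: 0.6861


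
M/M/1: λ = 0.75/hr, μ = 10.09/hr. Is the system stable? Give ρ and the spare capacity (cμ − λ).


Total capacity cμ = 1·10.09 = 10.09/hr
ρ = λ/(cμ) = 0.75/10.09 = 0.07433
Stable ⇔ ρ < 1: YES
Spare capacity = cμ − λ = 10.09 − 0.75 = 9.34/hr

Final: ρ = 0.07433; stable; margin = 9.34/hr


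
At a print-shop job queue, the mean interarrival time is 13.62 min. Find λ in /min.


λ = 1/(interarrival time) in consistent units.
1 minute = 1 min, so λ = 1/13.62 = 0.07342 per minute

Final: 0.07342 /min


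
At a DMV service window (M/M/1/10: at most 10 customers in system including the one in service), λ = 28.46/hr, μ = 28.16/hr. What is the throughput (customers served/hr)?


ρ = 1.0107; P_K = (1−ρ)ρ^10/(1−ρ^11) = 0.095802
λ_eff = λ(1 − P_K) = 28.46·(1 − 0.095802) = 28.46·0.904198 = 25.7335 /hr

Final: 25.7335 /hr


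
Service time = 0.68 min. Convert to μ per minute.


μ = 1/(service time) in consistent units.
1 minute = 1 min, so μ = 1/0.68 = 1.4706 per minute

Final: 1.4706 /min


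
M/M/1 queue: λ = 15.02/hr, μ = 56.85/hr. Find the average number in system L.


ρ = λ/μ = 15.02/56.85 = 0.2642
L = ρ/(1−ρ) = 0.2642/(1 − 0.2642) = 0.2642/0.7358 = 0.3591

Final: 0.3591


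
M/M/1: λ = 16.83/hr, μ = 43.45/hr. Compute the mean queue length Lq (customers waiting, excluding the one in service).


ρ = 16.83/43.45 = 0.3873
Lq = ρ²/(1−ρ) = 0.1500/0.6127 = 0.2449

Final: 0.2449


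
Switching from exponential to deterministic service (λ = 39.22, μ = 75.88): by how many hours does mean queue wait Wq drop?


ρ = 39.22/75.88 = 0.5169
Wq(M/M/1) = ρ/(μ−λ) = 0.5169/36.66 = 0.01410 hr
Wq(M/D/1) = ρ/(2(μ−λ)) = 0.007049 hr
Savings = 0.01410 − 0.007049 = 0.007049 hr

Final: 0.007049 hr


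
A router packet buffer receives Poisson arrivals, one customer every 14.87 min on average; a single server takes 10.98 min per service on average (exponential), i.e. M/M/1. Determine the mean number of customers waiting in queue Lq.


λ = 60/14.87 = 4.0350 /hr
μ = 60/10.98 = 5.4645 /hr
ρ = λ/μ = 4.0350/5.4645 = 0.7384
Lq = ρ²/(1−ρ) = 0.5452/0.2616 = 2.0842

Final: 2.0842


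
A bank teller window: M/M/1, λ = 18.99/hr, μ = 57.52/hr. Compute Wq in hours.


ρ = 18.99/57.52 = 0.3301
Wq = ρ/(μ−λ) = 0.3301/(57.52 − 18.99) = 0.3301/38.53 = 0.008569 hr

Final: 0.008569 hr


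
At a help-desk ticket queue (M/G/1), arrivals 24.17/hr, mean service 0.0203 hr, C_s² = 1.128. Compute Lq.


ρ = λ·E[S] = 24.17·0.0203 = 0.4907
Lq = ρ²(1+C_s²)/(2(1−ρ)) = 0.2407·(1+1.128)/(2·0.5093)
= 0.2407·2.1280/1.0187 = 0.50289

Final: 0.50289


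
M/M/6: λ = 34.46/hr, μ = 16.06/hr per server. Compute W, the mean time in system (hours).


a = 2.1457; ρ = 0.3576; P₀ = 0.116721
Lq = P₀·a^c·ρ/(c!(1−ρ)²) = 0.01371
Wq = Lq/λ = 0.01371/34.46 = 0.0003979 hr
W = Wq + 1/μ = 0.0003979 + 0.06227 = 0.06266 hr

Final: 0.06266 hr
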